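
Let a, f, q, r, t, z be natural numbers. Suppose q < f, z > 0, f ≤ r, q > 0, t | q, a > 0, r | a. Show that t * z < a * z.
t | q and q > 0, hence t ≤ q. From r | a and a > 0, r ≤ a. Since f ≤ r, f ≤ a. Since q < f, q < a. Since t ≤ q, t < a. Since z > 0, t * z < a * z.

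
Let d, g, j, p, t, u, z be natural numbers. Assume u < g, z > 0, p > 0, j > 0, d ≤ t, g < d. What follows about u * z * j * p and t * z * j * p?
u * z * j * p < t * z * j * p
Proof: g < d and d ≤ t, so g < t. u < g, so u < t. Since z > 0, by multiplying by a positive, u * z < t * z. Since j > 0, by multiplying by a positive, u * z * j < t * z * j. From p > 0, by multiplying by a positive, u * z * j * p < t * z * j * p.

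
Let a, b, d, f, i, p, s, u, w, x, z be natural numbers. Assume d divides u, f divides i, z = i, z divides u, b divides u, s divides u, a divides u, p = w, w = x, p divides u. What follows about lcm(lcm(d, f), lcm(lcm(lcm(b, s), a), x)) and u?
lcm(lcm(d, f), lcm(lcm(lcm(b, s), a), x)) divides u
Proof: Since z = i and z divides u, i divides u. Since f divides i, f divides u. Since d divides u, lcm(d, f) divides u. b divides u and s divides u, therefore lcm(b, s) divides u. Since a divides u, lcm(lcm(b, s), a) divides u. p = w and w = x, therefore p = x. Because p divides u, x divides u. lcm(lcm(b, s), a) divides u, so lcm(lcm(lcm(b, s), a), x) divides u. Since lcm(d, f) divides u, lcm(lcm(d, f), lcm(lcm(lcm(b, s), a), x)) divides u.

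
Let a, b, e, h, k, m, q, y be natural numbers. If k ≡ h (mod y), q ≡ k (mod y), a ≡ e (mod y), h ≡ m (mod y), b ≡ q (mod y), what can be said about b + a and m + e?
b + a ≡ m + e (mod y)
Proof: b ≡ q (mod y) and q ≡ k (mod y), therefore b ≡ k (mod y). Since k ≡ h (mod y), b ≡ h (mod y). Because h ≡ m (mod y), b ≡ m (mod y). Since a ≡ e (mod y), b + a ≡ m + e (mod y).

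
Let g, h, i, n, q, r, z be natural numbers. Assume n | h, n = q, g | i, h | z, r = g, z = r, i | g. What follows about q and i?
q | i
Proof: Because g | i and i | g, g = i. From r = g, r = i. n | h and h | z, so n | z. Since z = r, n | r. From n = q, q | r. r = i, so q | i.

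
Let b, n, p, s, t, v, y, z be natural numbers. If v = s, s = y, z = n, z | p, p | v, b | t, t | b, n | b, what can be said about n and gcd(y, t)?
n | gcd(y, t)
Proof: v = s and s = y, so v = y. z | p and p | v, so z | v. Since z = n, n | v. Since v = y, n | y. Because b | t and t | b, b = t. From n | b, n | t. n | y, so n | gcd(y, t).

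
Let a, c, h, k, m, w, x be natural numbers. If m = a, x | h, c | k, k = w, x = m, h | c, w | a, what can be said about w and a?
w = a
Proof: x = m and x | h, hence m | h. Since h | c, m | c. k = w and c | k, thus c | w. m | c, so m | w. Since m = a, a | w. Since w | a, a = w. Then w = a.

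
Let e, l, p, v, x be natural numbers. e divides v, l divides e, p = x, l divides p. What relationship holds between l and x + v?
l divides x + v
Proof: p = x and l divides p, therefore l divides x. Since l divides e and e divides v, l divides v. l divides x, so l divides x + v.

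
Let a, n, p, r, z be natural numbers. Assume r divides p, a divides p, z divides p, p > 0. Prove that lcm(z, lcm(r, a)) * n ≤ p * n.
r divides p and a divides p, thus lcm(r, a) divides p. z divides p, so lcm(z, lcm(r, a)) divides p. p > 0, so lcm(z, lcm(r, a)) ≤ p. By multiplying by a non-negative, lcm(z, lcm(r, a)) * n ≤ p * n.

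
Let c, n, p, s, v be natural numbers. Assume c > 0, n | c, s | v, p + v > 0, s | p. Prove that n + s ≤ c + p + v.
n | c and c > 0, so n ≤ c. s | p and s | v, hence s | p + v. Since p + v > 0, s ≤ p + v. Since n ≤ c, n + s ≤ c + p + v.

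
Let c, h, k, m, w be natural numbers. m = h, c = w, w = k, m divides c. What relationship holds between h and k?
h divides k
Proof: Since c = w and w = k, c = k. Because m divides c, m divides k. Since m = h, h divides k.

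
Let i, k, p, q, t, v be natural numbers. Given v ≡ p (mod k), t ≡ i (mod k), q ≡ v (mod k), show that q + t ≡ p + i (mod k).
q ≡ v (mod k) and v ≡ p (mod k), therefore q ≡ p (mod k). From t ≡ i (mod k), q + t ≡ p + i (mod k).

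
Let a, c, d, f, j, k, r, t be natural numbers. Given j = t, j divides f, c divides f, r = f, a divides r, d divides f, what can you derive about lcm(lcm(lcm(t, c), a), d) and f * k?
lcm(lcm(lcm(t, c), a), d) divides f * k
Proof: j = t and j divides f, thus t divides f. Since c divides f, lcm(t, c) divides f. Since r = f and a divides r, a divides f. lcm(t, c) divides f, so lcm(lcm(t, c), a) divides f. Since d divides f, lcm(lcm(lcm(t, c), a), d) divides f. Then lcm(lcm(lcm(t, c), a), d) divides f * k.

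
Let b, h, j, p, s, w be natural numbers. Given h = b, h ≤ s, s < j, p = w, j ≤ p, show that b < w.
From h = b and h ≤ s, b ≤ s. s < j, so b < j. Since p = w and j ≤ p, j ≤ w. Since b < j, b < w.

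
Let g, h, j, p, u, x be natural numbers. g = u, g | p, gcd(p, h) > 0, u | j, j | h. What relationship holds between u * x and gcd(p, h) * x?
u * x ≤ gcd(p, h) * x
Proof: From g = u and g | p, u | p. u | j and j | h, so u | h. u | p, so u | gcd(p, h). Since gcd(p, h) > 0, u ≤ gcd(p, h). Then u * x ≤ gcd(p, h) * x.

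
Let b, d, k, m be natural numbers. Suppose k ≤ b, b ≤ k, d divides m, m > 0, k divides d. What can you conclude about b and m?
b ≤ m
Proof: k ≤ b and b ≤ k, thus k = b. Because k divides d and d divides m, k divides m. Since k = b, b divides m. m > 0, so b ≤ m.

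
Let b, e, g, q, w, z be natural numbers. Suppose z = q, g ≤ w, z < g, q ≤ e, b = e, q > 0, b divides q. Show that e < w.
b divides q and q > 0, so b ≤ q. b = e, so e ≤ q. Since q ≤ e, q = e. z = q, so z = e. z < g, so e < g. From g ≤ w, e < w.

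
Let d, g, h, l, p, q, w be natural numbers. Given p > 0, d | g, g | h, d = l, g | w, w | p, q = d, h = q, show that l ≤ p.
Since h = q and q = d, h = d. Because g | h, g | d. d | g, so g = d. Because g | w and w | p, g | p. From p > 0, g ≤ p. g = d, so d ≤ p. From d = l, l ≤ p.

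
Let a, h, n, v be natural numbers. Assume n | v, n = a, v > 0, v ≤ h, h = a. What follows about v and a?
v = a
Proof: n = a and n | v, so a | v. Since v > 0, a ≤ v. Since h = a and v ≤ h, v ≤ a. a ≤ v, so a = v. Then v = a.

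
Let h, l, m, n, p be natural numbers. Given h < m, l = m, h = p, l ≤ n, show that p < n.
Since h = p and h < m, p < m. Because l = m and l ≤ n, m ≤ n. p < m, so p < n.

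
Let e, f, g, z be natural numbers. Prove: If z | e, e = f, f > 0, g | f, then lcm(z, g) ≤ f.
Since e = f and z | e, z | f. g | f, so lcm(z, g) | f. f > 0, so lcm(z, g) ≤ f.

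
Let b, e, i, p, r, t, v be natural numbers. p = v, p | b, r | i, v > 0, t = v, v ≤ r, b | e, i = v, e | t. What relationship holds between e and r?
e = r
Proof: t = v and e | t, thus e | v. Because p | b and b | e, p | e. Since p = v, v | e. Since e | v, e = v. Because i = v and r | i, r | v. Since v > 0, r ≤ v. Since v ≤ r, v = r. e = v, so e = r.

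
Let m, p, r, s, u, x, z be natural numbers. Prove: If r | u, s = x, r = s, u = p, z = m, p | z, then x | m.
u = p and r | u, hence r | p. z = m and p | z, hence p | m. r | p, so r | m. Because r = s, s | m. s = x, so x | m.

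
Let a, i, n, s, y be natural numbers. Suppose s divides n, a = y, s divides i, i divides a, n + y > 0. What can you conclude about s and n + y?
s ≤ n + y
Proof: Because s divides i and i divides a, s divides a. From a = y, s divides y. s divides n, so s divides n + y. n + y > 0, so s ≤ n + y.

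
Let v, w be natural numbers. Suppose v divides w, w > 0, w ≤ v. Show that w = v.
Because v divides w and w > 0, v ≤ w. Since w ≤ v, v = w. Then w = v.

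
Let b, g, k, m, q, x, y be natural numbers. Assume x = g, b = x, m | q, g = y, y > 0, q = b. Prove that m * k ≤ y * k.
x = g and g = y, so x = y. q = b and b = x, therefore q = x. m | q, so m | x. Since x = y, m | y. Since y > 0, m ≤ y. Then m * k ≤ y * k.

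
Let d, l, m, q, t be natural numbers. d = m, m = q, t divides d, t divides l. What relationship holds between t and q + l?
t divides q + l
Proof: d = m and m = q, so d = q. t divides d, so t divides q. Because t divides l, t divides q + l.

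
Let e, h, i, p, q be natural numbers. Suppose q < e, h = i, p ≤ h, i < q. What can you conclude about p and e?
p < e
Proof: Because h = i and p ≤ h, p ≤ i. Because i < q and q < e, i < e. p ≤ i, so p < e.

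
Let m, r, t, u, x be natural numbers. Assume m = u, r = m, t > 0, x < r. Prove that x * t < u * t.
r = m and m = u, so r = u. x < r, so x < u. Since t > 0, by multiplying by a positive, x * t < u * t.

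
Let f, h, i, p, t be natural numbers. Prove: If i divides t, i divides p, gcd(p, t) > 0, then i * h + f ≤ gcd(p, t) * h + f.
i divides p and i divides t, hence i divides gcd(p, t). Since gcd(p, t) > 0, i ≤ gcd(p, t). By multiplying by a non-negative, i * h ≤ gcd(p, t) * h. Then i * h + f ≤ gcd(p, t) * h + f.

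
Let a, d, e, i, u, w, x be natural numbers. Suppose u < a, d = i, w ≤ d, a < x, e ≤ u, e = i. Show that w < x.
d = i and w ≤ d, hence w ≤ i. e = i and e ≤ u, hence i ≤ u. Since w ≤ i, w ≤ u. u < a and a < x, therefore u < x. w ≤ u, so w < x.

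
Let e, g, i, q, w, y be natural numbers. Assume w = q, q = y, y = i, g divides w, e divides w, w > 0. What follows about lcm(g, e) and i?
lcm(g, e) ≤ i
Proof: w = q and q = y, thus w = y. Since y = i, w = i. g divides w and e divides w, therefore lcm(g, e) divides w. Because w > 0, lcm(g, e) ≤ w. Since w = i, lcm(g, e) ≤ i.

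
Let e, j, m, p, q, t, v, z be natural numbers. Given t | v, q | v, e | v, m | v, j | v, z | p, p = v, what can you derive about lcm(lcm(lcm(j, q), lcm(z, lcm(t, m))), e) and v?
lcm(lcm(lcm(j, q), lcm(z, lcm(t, m))), e) | v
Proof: Because j | v and q | v, lcm(j, q) | v. Because p = v and z | p, z | v. Because t | v and m | v, lcm(t, m) | v. z | v, so lcm(z, lcm(t, m)) | v. Since lcm(j, q) | v, lcm(lcm(j, q), lcm(z, lcm(t, m))) | v. Since e | v, lcm(lcm(lcm(j, q), lcm(z, lcm(t, m))), e) | v.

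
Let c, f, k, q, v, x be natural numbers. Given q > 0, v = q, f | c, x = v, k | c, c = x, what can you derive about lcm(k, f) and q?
lcm(k, f) ≤ q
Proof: c = x and x = v, so c = v. v = q, so c = q. Since k | c and f | c, lcm(k, f) | c. From c = q, lcm(k, f) | q. q > 0, so lcm(k, f) ≤ q.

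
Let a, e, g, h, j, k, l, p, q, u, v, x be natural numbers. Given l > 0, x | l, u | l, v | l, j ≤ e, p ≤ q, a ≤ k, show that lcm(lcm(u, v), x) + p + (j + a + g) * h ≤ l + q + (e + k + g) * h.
u | l and v | l, so lcm(u, v) | l. Since x | l, lcm(lcm(u, v), x) | l. l > 0, so lcm(lcm(u, v), x) ≤ l. p ≤ q, so lcm(lcm(u, v), x) + p ≤ l + q. j ≤ e and a ≤ k, hence j + a ≤ e + k. Then j + a + g ≤ e + k + g. Then (j + a + g) * h ≤ (e + k + g) * h. lcm(lcm(u, v), x) + p ≤ l + q, so lcm(lcm(u, v), x) + p + (j + a + g) * h ≤ l + q + (e + k + g) * h.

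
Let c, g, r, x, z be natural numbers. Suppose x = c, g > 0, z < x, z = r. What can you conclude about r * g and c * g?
r * g < c * g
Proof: Because z = r and z < x, r < x. x = c, so r < c. Because g > 0, by multiplying by a positive, r * g < c * g.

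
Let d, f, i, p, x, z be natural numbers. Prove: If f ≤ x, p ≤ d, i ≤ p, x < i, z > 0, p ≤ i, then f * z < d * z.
f ≤ x and x < i, therefore f < i. p ≤ i and i ≤ p, thus p = i. p ≤ d, so i ≤ d. Since f < i, f < d. z > 0, so f * z < d * z.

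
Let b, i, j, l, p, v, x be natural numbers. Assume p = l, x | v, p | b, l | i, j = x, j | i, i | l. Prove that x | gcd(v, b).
j = x and j | i, thus x | i. l | i and i | l, therefore l = i. p = l, so p = i. Since p | b, i | b. Because x | i, x | b. Since x | v, x | gcd(v, b).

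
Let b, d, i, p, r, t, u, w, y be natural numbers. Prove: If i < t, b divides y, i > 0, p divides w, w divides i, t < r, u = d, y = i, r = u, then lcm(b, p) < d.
y = i and b divides y, thus b divides i. Because p divides w and w divides i, p divides i. b divides i, so lcm(b, p) divides i. i > 0, so lcm(b, p) ≤ i. Since r = u and u = d, r = d. Because i < t and t < r, i < r. Because r = d, i < d. lcm(b, p) ≤ i, so lcm(b, p) < d.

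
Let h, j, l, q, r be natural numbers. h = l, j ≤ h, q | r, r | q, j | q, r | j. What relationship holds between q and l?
q ≤ l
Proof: r | q and q | r, therefore r = q. Since r | j, q | j. Because j | q, j = q. h = l and j ≤ h, hence j ≤ l. Since j = q, q ≤ l.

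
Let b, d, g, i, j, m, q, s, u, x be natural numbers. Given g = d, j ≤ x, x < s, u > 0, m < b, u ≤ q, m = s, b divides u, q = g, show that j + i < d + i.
From j ≤ x and x < s, j < s. From m = s and m < b, s < b. Since j < s, j < b. Since b divides u and u > 0, b ≤ u. Since q = g and u ≤ q, u ≤ g. b ≤ u, so b ≤ g. j < b, so j < g. g = d, so j < d. Then j + i < d + i.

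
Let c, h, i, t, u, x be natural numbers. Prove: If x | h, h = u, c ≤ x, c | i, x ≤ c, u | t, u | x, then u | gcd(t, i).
h = u and x | h, thus x | u. Since u | x, x = u. Because c ≤ x and x ≤ c, c = x. From c | i, x | i. From x = u, u | i. Since u | t, u | gcd(t, i).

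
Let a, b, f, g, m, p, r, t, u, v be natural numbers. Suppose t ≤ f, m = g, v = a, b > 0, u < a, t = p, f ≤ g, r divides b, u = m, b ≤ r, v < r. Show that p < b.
t = p and t ≤ f, thus p ≤ f. Since f ≤ g, p ≤ g. u = m and m = g, hence u = g. Since u < a, g < a. p ≤ g, so p < a. r divides b and b > 0, thus r ≤ b. Since b ≤ r, r = b. v = a and v < r, so a < r. r = b, so a < b. p < a, so p < b.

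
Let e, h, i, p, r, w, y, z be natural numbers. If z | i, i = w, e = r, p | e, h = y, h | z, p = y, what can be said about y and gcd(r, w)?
y | gcd(r, w)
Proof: p = y and p | e, so y | e. Since e = r, y | r. h = y and h | z, therefore y | z. Since i = w and z | i, z | w. y | z, so y | w. From y | r, y | gcd(r, w).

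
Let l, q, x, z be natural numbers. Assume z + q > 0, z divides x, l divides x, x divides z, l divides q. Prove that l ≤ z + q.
x divides z and z divides x, therefore x = z. l divides x, so l divides z. l divides q, so l divides z + q. z + q > 0, so l ≤ z + q.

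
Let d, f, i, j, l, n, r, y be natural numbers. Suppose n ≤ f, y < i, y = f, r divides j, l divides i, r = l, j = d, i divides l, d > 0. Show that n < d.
y = f and y < i, hence f < i. From l divides i and i divides l, l = i. r = l, so r = i. j = d and r divides j, hence r divides d. r = i, so i divides d. d > 0, so i ≤ d. Since f < i, f < d. n ≤ f, so n < d.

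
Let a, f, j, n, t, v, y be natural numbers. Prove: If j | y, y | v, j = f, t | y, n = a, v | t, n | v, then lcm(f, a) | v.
v | t and t | y, hence v | y. Since y | v, y = v. j = f and j | y, thus f | y. Since y = v, f | v. n = a and n | v, therefore a | v. Since f | v, lcm(f, a) | v.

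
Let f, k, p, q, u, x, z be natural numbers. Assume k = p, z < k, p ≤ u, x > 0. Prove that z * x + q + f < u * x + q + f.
k = p and z < k, hence z < p. From p ≤ u, z < u. Since x > 0, z * x < u * x. Then z * x + q < u * x + q. Then z * x + q + f < u * x + q + f.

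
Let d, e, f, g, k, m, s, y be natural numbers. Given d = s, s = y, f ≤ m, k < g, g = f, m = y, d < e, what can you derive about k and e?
k < e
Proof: g = f and k < g, thus k < f. Since m = y and f ≤ m, f ≤ y. Because d = s and d < e, s < e. s = y, so y < e. From f ≤ y, f < e. k < f, so k < e.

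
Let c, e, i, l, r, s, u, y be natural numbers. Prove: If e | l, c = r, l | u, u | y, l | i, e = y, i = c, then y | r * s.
l | u and u | y, thus l | y. Since e = y and e | l, y | l. l | y, so l = y. From i = c and c = r, i = r. Since l | i, l | r. l = y, so y | r. Then y | r * s.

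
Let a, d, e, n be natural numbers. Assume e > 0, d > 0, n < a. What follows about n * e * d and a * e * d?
n * e * d < a * e * d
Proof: n < a and e > 0. By multiplying by a positive, n * e < a * e. Since d > 0, by multiplying by a positive, n * e * d < a * e * d.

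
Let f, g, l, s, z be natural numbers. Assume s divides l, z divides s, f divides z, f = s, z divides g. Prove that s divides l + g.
f = s and f divides z, so s divides z. z divides s, so z = s. z divides g, so s divides g. Because s divides l, s divides l + g.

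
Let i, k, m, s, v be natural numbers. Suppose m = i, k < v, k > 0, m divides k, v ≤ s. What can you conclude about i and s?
i < s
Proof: m = i and m divides k, therefore i divides k. Because k > 0, i ≤ k. k < v, so i < v. Since v ≤ s, i < s.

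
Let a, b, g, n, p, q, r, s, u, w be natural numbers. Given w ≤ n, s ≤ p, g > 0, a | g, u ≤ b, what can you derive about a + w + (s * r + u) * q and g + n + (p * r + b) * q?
a + w + (s * r + u) * q ≤ g + n + (p * r + b) * q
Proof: a | g and g > 0, so a ≤ g. w ≤ n, so a + w ≤ g + n. s ≤ p, thus s * r ≤ p * r. u ≤ b, so s * r + u ≤ p * r + b. Then (s * r + u) * q ≤ (p * r + b) * q. a + w ≤ g + n, so a + w + (s * r + u) * q ≤ g + n + (p * r + b) * q.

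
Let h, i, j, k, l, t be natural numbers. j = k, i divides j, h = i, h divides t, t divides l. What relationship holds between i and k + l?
i divides k + l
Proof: Since j = k and i divides j, i divides k. From h divides t and t divides l, h divides l. Since h = i, i divides l. Since i divides k, i divides k + l.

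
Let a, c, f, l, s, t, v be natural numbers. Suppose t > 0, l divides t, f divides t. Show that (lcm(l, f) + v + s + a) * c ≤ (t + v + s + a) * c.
l divides t and f divides t, so lcm(l, f) divides t. t > 0, so lcm(l, f) ≤ t. Then lcm(l, f) + v ≤ t + v. Then lcm(l, f) + v + s ≤ t + v + s. Then lcm(l, f) + v + s + a ≤ t + v + s + a. By multiplying by a non-negative, (lcm(l, f) + v + s + a) * c ≤ (t + v + s + a) * c.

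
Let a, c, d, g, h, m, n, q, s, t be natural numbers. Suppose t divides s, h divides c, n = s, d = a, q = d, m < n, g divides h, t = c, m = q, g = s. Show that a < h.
Because g = s and g divides h, s divides h. t = c and t divides s, so c divides s. Since h divides c, h divides s. s divides h, so s = h. Since m = q and q = d, m = d. m < n, so d < n. Since n = s, d < s. Since d = a, a < s. s = h, so a < h.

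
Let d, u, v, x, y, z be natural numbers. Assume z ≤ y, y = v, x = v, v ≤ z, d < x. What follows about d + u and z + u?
d + u < z + u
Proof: y = v and z ≤ y, thus z ≤ v. v ≤ z, so v = z. x = v, so x = z. Since d < x, d < z. Then d + u < z + u.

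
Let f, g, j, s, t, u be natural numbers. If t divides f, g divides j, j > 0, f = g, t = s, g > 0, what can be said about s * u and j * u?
s * u ≤ j * u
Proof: t = s and t divides f, therefore s divides f. f = g, so s divides g. g > 0, so s ≤ g. g divides j and j > 0, thus g ≤ j. Since s ≤ g, s ≤ j. By multiplying by a non-negative, s * u ≤ j * u.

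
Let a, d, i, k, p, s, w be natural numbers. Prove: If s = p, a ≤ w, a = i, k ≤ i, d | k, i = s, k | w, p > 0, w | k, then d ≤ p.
w | k and k | w, thus w = k. a = i and a ≤ w, hence i ≤ w. Since w = k, i ≤ k. Since k ≤ i, k = i. i = s and s = p, therefore i = p. k = i, so k = p. d | k, so d | p. Because p > 0, d ≤ p.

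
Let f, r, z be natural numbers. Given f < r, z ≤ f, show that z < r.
z ≤ f and f < r. By transitivity, z < r.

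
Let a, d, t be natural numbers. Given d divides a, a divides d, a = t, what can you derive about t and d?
t = d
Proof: From d divides a and a divides d, d = a. a = t, so d = t. Then t = d.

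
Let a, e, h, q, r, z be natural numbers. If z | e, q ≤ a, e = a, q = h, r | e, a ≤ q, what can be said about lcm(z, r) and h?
lcm(z, r) | h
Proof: Because a ≤ q and q ≤ a, a = q. From q = h, a = h. Since z | e and r | e, lcm(z, r) | e. Since e = a, lcm(z, r) | a. a = h, so lcm(z, r) | h.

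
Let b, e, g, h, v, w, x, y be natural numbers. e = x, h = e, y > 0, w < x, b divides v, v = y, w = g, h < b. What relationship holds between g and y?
g < y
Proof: Because w = g and w < x, g < x. Because h = e and e = x, h = x. h < b, so x < b. v = y and b divides v, therefore b divides y. Since y > 0, b ≤ y. x < b, so x < y. g < x, so g < y.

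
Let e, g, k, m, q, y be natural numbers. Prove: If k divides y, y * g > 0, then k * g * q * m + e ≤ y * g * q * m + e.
Since k divides y, k * g divides y * g. y * g > 0, so k * g ≤ y * g. By multiplying by a non-negative, k * g * q ≤ y * g * q. By multiplying by a non-negative, k * g * q * m ≤ y * g * q * m. Then k * g * q * m + e ≤ y * g * q * m + e.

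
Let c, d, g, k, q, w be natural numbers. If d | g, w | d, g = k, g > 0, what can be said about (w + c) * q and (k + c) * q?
(w + c) * q ≤ (k + c) * q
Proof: From w | d and d | g, w | g. Since g > 0, w ≤ g. Because g = k, w ≤ k. Then w + c ≤ k + c. Then (w + c) * q ≤ (k + c) * q.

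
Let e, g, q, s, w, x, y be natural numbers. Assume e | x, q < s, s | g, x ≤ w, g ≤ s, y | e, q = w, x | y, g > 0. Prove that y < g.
y | e and e | x, hence y | x. Since x | y, x = y. Since x ≤ w, y ≤ w. s | g and g > 0, thus s ≤ g. g ≤ s, so s = g. Since q = w and q < s, w < s. Since s = g, w < g. Since y ≤ w, y < g.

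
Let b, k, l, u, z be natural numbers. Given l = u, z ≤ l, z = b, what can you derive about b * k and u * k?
b * k ≤ u * k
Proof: From z = b and z ≤ l, b ≤ l. l = u, so b ≤ u. Then b * k ≤ u * k.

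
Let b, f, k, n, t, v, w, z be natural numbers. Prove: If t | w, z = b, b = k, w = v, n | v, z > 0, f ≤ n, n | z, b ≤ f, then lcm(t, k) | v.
From w = v and t | w, t | v. n | z and z > 0, hence n ≤ z. Since z = b, n ≤ b. b ≤ f and f ≤ n, therefore b ≤ n. From n ≤ b, n = b. b = k, so n = k. Because n | v, k | v. From t | v, lcm(t, k) | v.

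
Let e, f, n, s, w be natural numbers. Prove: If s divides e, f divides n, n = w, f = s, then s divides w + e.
Since n = w and f divides n, f divides w. Because f = s, s divides w. Since s divides e, s divides w + e.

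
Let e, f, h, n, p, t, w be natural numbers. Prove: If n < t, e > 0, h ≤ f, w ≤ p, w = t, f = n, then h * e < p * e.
From f = n and h ≤ f, h ≤ n. w = t and w ≤ p, so t ≤ p. Since n < t, n < p. Since h ≤ n, h < p. Since e > 0, h * e < p * e.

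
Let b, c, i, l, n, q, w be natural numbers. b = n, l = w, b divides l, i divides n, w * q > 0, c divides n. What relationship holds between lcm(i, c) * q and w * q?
lcm(i, c) * q ≤ w * q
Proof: i divides n and c divides n, thus lcm(i, c) divides n. b = n and b divides l, so n divides l. Since lcm(i, c) divides n, lcm(i, c) divides l. Since l = w, lcm(i, c) divides w. Then lcm(i, c) * q divides w * q. Since w * q > 0, lcm(i, c) * q ≤ w * q.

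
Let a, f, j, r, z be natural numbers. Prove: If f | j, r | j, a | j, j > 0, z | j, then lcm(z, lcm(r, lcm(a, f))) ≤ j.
From a | j and f | j, lcm(a, f) | j. r | j, so lcm(r, lcm(a, f)) | j. From z | j, lcm(z, lcm(r, lcm(a, f))) | j. j > 0, so lcm(z, lcm(r, lcm(a, f))) ≤ j.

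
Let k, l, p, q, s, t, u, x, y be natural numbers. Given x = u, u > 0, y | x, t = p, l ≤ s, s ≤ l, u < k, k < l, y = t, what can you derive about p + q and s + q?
p + q < s + q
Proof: From x = u and y | x, y | u. Since y = t, t | u. Since u > 0, t ≤ u. l ≤ s and s ≤ l, therefore l = s. u < k and k < l, hence u < l. l = s, so u < s. From t ≤ u, t < s. t = p, so p < s. Then p + q < s + q.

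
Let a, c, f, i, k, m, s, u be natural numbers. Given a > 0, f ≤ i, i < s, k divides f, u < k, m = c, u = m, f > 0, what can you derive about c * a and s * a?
c * a < s * a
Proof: u = m and m = c, thus u = c. Since u < k, c < k. Since k divides f and f > 0, k ≤ f. c < k, so c < f. From f ≤ i and i < s, f < s. Since c < f, c < s. Since a > 0, by multiplying by a positive, c * a < s * a.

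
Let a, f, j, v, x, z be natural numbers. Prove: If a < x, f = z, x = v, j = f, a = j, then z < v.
a = j and j = f, hence a = f. f = z, so a = z. x = v and a < x, therefore a < v. Since a = z, z < v.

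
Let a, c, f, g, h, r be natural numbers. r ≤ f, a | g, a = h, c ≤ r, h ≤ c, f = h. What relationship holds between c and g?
c | g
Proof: Since c ≤ r and r ≤ f, c ≤ f. Since f = h, c ≤ h. Since h ≤ c, h = c. Since a = h, a = c. Since a | g, c | g.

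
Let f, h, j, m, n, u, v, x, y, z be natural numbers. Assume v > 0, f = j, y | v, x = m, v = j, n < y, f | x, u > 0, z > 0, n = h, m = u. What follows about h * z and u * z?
h * z < u * z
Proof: From n = h and n < y, h < y. Because y | v and v > 0, y ≤ v. From v = j, y ≤ j. h < y, so h < j. Because x = m and m = u, x = u. Because f | x, f | u. u > 0, so f ≤ u. f = j, so j ≤ u. h < j, so h < u. Since z > 0, h * z < u * z.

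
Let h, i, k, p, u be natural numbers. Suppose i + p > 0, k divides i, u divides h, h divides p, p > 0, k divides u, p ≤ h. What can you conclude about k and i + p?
k ≤ i + p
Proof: h divides p and p > 0, hence h ≤ p. Since p ≤ h, h = p. Since u divides h, u divides p. k divides u, so k divides p. Since k divides i, k divides i + p. Since i + p > 0, k ≤ i + p.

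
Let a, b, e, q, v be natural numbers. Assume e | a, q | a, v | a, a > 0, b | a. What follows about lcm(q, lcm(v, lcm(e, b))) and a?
lcm(q, lcm(v, lcm(e, b))) ≤ a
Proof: e | a and b | a, therefore lcm(e, b) | a. v | a, so lcm(v, lcm(e, b)) | a. From q | a, lcm(q, lcm(v, lcm(e, b))) | a. Since a > 0, lcm(q, lcm(v, lcm(e, b))) ≤ a.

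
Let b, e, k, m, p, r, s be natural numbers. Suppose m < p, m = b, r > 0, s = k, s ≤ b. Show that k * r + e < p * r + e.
s = k and s ≤ b, so k ≤ b. Because m = b and m < p, b < p. Since k ≤ b, k < p. Combining with r > 0, by multiplying by a positive, k * r < p * r. Then k * r + e < p * r + e.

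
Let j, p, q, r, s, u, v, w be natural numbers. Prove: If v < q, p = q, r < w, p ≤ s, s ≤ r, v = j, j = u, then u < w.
p = q and p ≤ s, so q ≤ s. Since v < q, v < s. From v = j, j < s. j = u, so u < s. Since s ≤ r and r < w, s < w. Since u < s, u < w.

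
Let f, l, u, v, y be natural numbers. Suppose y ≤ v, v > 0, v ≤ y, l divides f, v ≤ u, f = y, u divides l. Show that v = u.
Because y ≤ v and v ≤ y, y = v. Because f = y, f = v. u divides l and l divides f, so u divides f. Since f = v, u divides v. Since v > 0, u ≤ v. v ≤ u, so v = u.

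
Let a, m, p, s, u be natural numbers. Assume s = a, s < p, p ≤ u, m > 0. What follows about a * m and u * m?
a * m < u * m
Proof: Since s = a and s < p, a < p. Because p ≤ u, a < u. Since m > 0, by multiplying by a positive, a * m < u * m.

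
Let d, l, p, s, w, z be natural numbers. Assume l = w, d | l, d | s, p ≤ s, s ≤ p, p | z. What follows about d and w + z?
d | w + z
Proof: l = w and d | l, so d | w. p ≤ s and s ≤ p, hence p = s. Since p | z, s | z. Since d | s, d | z. d | w, so d | w + z.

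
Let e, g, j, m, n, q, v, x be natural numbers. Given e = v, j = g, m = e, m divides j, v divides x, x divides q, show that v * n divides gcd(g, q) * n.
m = e and m divides j, therefore e divides j. j = g, so e divides g. Since e = v, v divides g. From v divides x and x divides q, v divides q. v divides g, so v divides gcd(g, q). Then v * n divides gcd(g, q) * n.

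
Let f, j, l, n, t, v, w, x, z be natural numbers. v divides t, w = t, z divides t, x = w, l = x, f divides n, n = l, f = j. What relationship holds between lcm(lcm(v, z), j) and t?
lcm(lcm(v, z), j) divides t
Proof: v divides t and z divides t, so lcm(v, z) divides t. Because x = w and w = t, x = t. n = l and l = x, hence n = x. f divides n, so f divides x. Because f = j, j divides x. x = t, so j divides t. Since lcm(v, z) divides t, lcm(lcm(v, z), j) divides t.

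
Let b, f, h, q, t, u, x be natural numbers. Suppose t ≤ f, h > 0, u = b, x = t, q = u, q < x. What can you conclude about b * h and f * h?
b * h < f * h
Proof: Since q = u and u = b, q = b. Since x = t and q < x, q < t. q = b, so b < t. Since t ≤ f, b < f. Since h > 0, by multiplying by a positive, b * h < f * h.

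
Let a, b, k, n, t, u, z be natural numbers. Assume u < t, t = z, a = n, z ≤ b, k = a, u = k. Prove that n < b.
u = k and k = a, so u = a. a = n, so u = n. t = z and u < t, so u < z. Since u = n, n < z. z ≤ b, so n < b.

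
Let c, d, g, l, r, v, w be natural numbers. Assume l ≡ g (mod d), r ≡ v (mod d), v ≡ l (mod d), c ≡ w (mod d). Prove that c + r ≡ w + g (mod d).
Because r ≡ v (mod d) and v ≡ l (mod d), r ≡ l (mod d). Because l ≡ g (mod d), r ≡ g (mod d). From c ≡ w (mod d), c + r ≡ w + g (mod d).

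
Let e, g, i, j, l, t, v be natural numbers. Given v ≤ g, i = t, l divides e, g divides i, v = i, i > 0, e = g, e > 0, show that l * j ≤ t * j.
Since g divides i and i > 0, g ≤ i. v = i and v ≤ g, therefore i ≤ g. g ≤ i, so g = i. From e = g, e = i. i = t, so e = t. l divides e and e > 0, thus l ≤ e. e = t, so l ≤ t. By multiplying by a non-negative, l * j ≤ t * j.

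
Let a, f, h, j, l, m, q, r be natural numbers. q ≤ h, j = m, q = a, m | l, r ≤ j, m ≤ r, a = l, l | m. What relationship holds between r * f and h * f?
r * f ≤ h * f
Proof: l | m and m | l, so l = m. a = l, so a = m. j = m and r ≤ j, so r ≤ m. Since m ≤ r, m = r. Since a = m, a = r. From q = a and q ≤ h, a ≤ h. Since a = r, r ≤ h. Then r * f ≤ h * f.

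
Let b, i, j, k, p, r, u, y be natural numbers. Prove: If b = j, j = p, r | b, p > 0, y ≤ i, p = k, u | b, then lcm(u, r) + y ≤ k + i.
From b = j and j = p, b = p. u | b and r | b, thus lcm(u, r) | b. Since b = p, lcm(u, r) | p. Since p > 0, lcm(u, r) ≤ p. Because p = k, lcm(u, r) ≤ k. Since y ≤ i, lcm(u, r) + y ≤ k + i.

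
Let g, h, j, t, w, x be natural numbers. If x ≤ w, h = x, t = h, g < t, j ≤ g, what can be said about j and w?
j < w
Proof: Because t = h and h = x, t = x. g < t, so g < x. x ≤ w, so g < w. Since j ≤ g, j < w.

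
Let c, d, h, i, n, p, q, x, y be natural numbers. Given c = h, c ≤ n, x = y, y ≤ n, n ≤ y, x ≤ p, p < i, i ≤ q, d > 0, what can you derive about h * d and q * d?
h * d < q * d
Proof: c = h and c ≤ n, hence h ≤ n. y ≤ n and n ≤ y, so y = n. x = y, so x = n. p < i and i ≤ q, hence p < q. x ≤ p, so x < q. x = n, so n < q. Since h ≤ n, h < q. d > 0, so h * d < q * d.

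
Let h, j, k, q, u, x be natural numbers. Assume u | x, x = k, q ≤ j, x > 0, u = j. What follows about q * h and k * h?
q * h ≤ k * h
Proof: Because u = j and u | x, j | x. Since x > 0, j ≤ x. x = k, so j ≤ k. Since q ≤ j, q ≤ k. Then q * h ≤ k * h.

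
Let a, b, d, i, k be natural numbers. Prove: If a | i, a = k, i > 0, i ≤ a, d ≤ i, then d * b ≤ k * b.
Because a | i and i > 0, a ≤ i. i ≤ a, so i = a. d ≤ i, so d ≤ a. a = k, so d ≤ k. Then d * b ≤ k * b.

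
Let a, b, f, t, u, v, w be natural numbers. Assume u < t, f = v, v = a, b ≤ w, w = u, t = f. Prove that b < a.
From t = f and f = v, t = v. w = u and b ≤ w, hence b ≤ u. Since u < t, b < t. t = v, so b < v. From v = a, b < a.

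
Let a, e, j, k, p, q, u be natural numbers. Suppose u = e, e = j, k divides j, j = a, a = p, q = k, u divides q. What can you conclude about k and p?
k = p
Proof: Because u = e and u divides q, e divides q. q = k, so e divides k. e = j, so j divides k. Since k divides j, k = j. Since j = a, k = a. Since a = p, k = p.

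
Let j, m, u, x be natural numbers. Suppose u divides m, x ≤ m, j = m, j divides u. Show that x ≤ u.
Because j = m and j divides u, m divides u. Since u divides m, m = u. x ≤ m, so x ≤ u.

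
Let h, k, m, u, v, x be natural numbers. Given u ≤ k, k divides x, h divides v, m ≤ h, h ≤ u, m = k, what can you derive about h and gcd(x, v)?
h divides gcd(x, v)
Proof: m = k and m ≤ h, so k ≤ h. From h ≤ u and u ≤ k, h ≤ k. k ≤ h, so k = h. k divides x, so h divides x. Since h divides v, h divides gcd(x, v).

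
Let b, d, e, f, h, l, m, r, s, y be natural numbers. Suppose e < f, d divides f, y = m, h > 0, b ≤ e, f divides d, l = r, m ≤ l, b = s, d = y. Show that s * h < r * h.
f divides d and d divides f, so f = d. d = y, so f = y. y = m, so f = m. b ≤ e and e < f, thus b < f. b = s, so s < f. Since f = m, s < m. From l = r and m ≤ l, m ≤ r. Because s < m, s < r. Since h > 0, by multiplying by a positive, s * h < r * h.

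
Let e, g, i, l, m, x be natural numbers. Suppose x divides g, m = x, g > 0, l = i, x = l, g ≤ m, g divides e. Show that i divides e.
m = x and g ≤ m, so g ≤ x. Since x divides g and g > 0, x ≤ g. g ≤ x, so g = x. Since x = l, g = l. Since l = i, g = i. g divides e, so i divides e.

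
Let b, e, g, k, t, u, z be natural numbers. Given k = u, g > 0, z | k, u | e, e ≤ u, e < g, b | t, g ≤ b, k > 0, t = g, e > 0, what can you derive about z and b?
z < b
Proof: t = g and b | t, therefore b | g. g > 0, so b ≤ g. g ≤ b, so g = b. u | e and e > 0, therefore u ≤ e. e ≤ u, so u = e. k = u, so k = e. z | k and k > 0, therefore z ≤ k. Since k = e, z ≤ e. Since e < g, z < g. Since g = b, z < b.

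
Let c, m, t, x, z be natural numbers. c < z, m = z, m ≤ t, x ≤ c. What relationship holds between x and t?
x < t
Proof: Because x ≤ c and c < z, x < z. m = z and m ≤ t, so z ≤ t. x < z, so x < t.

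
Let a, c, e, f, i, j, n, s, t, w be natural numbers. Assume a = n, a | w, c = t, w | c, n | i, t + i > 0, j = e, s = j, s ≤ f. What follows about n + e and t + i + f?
n + e ≤ t + i + f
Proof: Since a = n and a | w, n | w. Because c = t and w | c, w | t. Since n | w, n | t. Since n | i, n | t + i. Since t + i > 0, n ≤ t + i. s = j and s ≤ f, hence j ≤ f. From j = e, e ≤ f. n ≤ t + i, so n + e ≤ t + i + f.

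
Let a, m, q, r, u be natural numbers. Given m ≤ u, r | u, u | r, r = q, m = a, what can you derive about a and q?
a ≤ q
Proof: From u | r and r | u, u = r. Since r = q, u = q. m ≤ u, so m ≤ q. Since m = a, a ≤ q.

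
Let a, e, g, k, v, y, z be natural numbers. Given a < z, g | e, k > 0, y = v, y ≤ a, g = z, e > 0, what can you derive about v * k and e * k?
v * k < e * k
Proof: Since y = v and y ≤ a, v ≤ a. a < z, so v < z. g = z and g | e, thus z | e. From e > 0, z ≤ e. v < z, so v < e. k > 0, so v * k < e * k.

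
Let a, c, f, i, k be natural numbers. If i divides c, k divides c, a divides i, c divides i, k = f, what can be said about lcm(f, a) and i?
lcm(f, a) divides i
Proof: c divides i and i divides c, thus c = i. Because k = f and k divides c, f divides c. c = i, so f divides i. Since a divides i, lcm(f, a) divides i.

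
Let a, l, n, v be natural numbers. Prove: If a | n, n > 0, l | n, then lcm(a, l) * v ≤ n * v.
From a | n and l | n, lcm(a, l) | n. Since n > 0, lcm(a, l) ≤ n. Then lcm(a, l) * v ≤ n * v.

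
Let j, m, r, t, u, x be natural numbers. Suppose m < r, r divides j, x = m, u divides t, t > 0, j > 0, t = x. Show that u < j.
Because t = x and x = m, t = m. u divides t and t > 0, therefore u ≤ t. From t = m, u ≤ m. From r divides j and j > 0, r ≤ j. m < r, so m < j. u ≤ m, so u < j.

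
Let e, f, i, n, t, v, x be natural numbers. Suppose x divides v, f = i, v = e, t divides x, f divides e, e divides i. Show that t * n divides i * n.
f = i and f divides e, therefore i divides e. Since e divides i, e = i. v = e, so v = i. t divides x and x divides v, so t divides v. v = i, so t divides i. Then t * n divides i * n.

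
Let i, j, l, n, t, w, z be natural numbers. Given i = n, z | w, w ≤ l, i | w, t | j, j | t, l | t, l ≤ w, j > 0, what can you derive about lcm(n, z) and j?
lcm(n, z) ≤ j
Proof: i = n and i | w, so n | w. z | w, so lcm(n, z) | w. Because t | j and j | t, t = j. Because l ≤ w and w ≤ l, l = w. Since l | t, w | t. Since t = j, w | j. Since lcm(n, z) | w, lcm(n, z) | j. Since j > 0, lcm(n, z) ≤ j.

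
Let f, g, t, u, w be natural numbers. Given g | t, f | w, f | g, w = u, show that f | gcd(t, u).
f | g and g | t, hence f | t. w = u and f | w, hence f | u. f | t, so f | gcd(t, u).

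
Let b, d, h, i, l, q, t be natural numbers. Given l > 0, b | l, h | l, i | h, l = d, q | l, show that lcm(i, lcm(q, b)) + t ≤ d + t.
i | h and h | l, hence i | l. q | l and b | l, thus lcm(q, b) | l. From i | l, lcm(i, lcm(q, b)) | l. l > 0, so lcm(i, lcm(q, b)) ≤ l. l = d, so lcm(i, lcm(q, b)) ≤ d. Then lcm(i, lcm(q, b)) + t ≤ d + t.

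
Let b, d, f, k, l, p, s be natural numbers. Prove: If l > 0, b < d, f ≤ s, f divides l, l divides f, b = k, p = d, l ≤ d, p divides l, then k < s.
b = k and b < d, thus k < d. From f divides l and l divides f, f = l. Since p divides l and l > 0, p ≤ l. Since p = d, d ≤ l. From l ≤ d, l = d. Since f = l, f = d. f ≤ s, so d ≤ s. Since k < d, k < s.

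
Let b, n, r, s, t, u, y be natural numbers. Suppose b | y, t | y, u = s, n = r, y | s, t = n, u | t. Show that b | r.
Since t = n and n = r, t = r. u = s and u | t, therefore s | t. From y | s, y | t. Since t | y, y = t. Since b | y, b | t. Since t = r, b | r.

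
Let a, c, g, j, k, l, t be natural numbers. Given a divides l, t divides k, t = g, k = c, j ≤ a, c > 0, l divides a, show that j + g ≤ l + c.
Because a divides l and l divides a, a = l. Since j ≤ a, j ≤ l. k = c and t divides k, so t divides c. Since c > 0, t ≤ c. Since t = g, g ≤ c. j ≤ l, so j + g ≤ l + c.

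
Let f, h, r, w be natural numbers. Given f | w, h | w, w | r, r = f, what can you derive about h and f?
h | f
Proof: r = f and w | r, thus w | f. From f | w, w = f. h | w, so h | f.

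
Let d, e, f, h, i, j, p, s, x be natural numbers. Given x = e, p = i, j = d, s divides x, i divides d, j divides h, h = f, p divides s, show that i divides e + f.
Because p divides s and s divides x, p divides x. x = e, so p divides e. Since p = i, i divides e. h = f and j divides h, so j divides f. j = d, so d divides f. Since i divides d, i divides f. i divides e, so i divides e + f.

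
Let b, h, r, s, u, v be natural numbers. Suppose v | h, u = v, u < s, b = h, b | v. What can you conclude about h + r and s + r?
h + r < s + r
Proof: b = h and b | v, so h | v. v | h, so v = h. u = v, so u = h. Since u < s, h < s. Then h + r < s + r.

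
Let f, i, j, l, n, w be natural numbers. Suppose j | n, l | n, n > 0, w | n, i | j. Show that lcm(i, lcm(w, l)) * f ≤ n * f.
Because i | j and j | n, i | n. Since w | n and l | n, lcm(w, l) | n. i | n, so lcm(i, lcm(w, l)) | n. n > 0, so lcm(i, lcm(w, l)) ≤ n. Then lcm(i, lcm(w, l)) * f ≤ n * f.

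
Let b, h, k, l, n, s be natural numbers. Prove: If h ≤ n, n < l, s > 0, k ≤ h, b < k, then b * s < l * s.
b < k and k ≤ h, hence b < h. h ≤ n and n < l, thus h < l. Because b < h, b < l. s > 0, so b * s < l * s.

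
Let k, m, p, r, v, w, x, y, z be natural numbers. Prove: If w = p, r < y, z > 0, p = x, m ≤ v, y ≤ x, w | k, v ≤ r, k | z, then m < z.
m ≤ v and v ≤ r, so m ≤ r. r < y and y ≤ x, thus r < x. w | k and k | z, therefore w | z. Since z > 0, w ≤ z. Because w = p, p ≤ z. Since p = x, x ≤ z. r < x, so r < z. Since m ≤ r, m < z.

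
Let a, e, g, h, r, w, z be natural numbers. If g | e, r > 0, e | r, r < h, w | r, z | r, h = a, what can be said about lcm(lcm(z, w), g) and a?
lcm(lcm(z, w), g) < a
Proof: Since z | r and w | r, lcm(z, w) | r. From g | e and e | r, g | r. Since lcm(z, w) | r, lcm(lcm(z, w), g) | r. r > 0, so lcm(lcm(z, w), g) ≤ r. Since h = a and r < h, r < a. lcm(lcm(z, w), g) ≤ r, so lcm(lcm(z, w), g) < a.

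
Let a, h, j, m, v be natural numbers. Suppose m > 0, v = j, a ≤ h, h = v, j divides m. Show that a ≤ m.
Since h = v and v = j, h = j. Because a ≤ h, a ≤ j. j divides m and m > 0, thus j ≤ m. a ≤ j, so a ≤ m.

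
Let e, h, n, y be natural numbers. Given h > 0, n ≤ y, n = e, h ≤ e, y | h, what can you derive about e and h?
e = h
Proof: n = e and n ≤ y, thus e ≤ y. From y | h and h > 0, y ≤ h. Since e ≤ y, e ≤ h. h ≤ e, so h = e. Then e = h.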